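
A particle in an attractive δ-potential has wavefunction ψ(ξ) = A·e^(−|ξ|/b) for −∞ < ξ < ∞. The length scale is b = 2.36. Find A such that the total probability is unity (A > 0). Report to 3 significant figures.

The normalization condition is ∫|ψ|² dξ = 1 from −∞ to ∞.
Using ∫₀^∞ ξⁿ e^(−αξ) dξ = n!/αⁿ⁺¹, the integral (without the A² prefactor) comes out to b.
Setting this equal to 1 gives A² = 1/(b).
Substituting b = 2.36 gives A² = 0.4237, so A = 0.6509.

A ≈ 0.651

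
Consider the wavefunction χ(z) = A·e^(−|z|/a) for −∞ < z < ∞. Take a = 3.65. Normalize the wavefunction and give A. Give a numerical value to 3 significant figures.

Normalization requires ∫|χ|² dz = 1, integrated from −∞ to ∞.
The integral (without the A² prefactor) comes out to a.
So A² = (a)^(−1).
With a = 3.65: A² = 0.2740 and A = 0.5234.

A ≈ 0.523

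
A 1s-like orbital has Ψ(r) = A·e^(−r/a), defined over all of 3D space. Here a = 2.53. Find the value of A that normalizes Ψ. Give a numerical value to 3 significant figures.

Normalization requires ∫|Ψ|² 4πr² dr = 1, integrated from 0 to ∞.
Carrying out the integral gives A² · π·a^3.
Hence A² = 1/[π·a^3].
With a = 2.53: A² = 0.01966 and A = 0.1402.

A ≈ 0.140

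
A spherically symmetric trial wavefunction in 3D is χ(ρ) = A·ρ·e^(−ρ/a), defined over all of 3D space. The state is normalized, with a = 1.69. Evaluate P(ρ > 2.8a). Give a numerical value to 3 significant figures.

P ≈ 0.342

Integrate the radial probability density 4πρ²|χ|² over ρ > 2.8a.
A² is fixed by ∫₀^∞ 4πρ²|χ|² dρ = 1, i.e. A² = (3·π·a^5)^(−1).
Let u = ρ/a; then A², 4π and the length scale all cancel, so P = ∫_{2.8}^{∞} u^4·e^(-2·u) du ÷ ∫_{0}^{∞} u^4·e^(-2·u) du.
With ∫ u^4·e^(-2·u) du = -(u^4/2 + u^3 + 3·u^2/2 + 3·u/2 + 3/4)·e^(-2·u) + C, the region integral is ≈ 0.25661 and the full one is 3/4.
Taking the ratio yields P = 0.3422.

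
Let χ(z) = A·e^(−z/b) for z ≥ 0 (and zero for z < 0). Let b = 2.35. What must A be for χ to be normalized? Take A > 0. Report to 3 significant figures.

A ≈ 0.923

We need A² ∫|f|² dz = 1, taking the integral from 0 to ∞.
Using ∫₀^∞ zⁿ e^(−αz) dz = n!/αⁿ⁺¹, ∫|χ|² dz = A²·(b/2).
Setting this equal to 1 gives A² = 1/(b/2).
With b = 2.35: A² = 0.8511 and A = 0.9225.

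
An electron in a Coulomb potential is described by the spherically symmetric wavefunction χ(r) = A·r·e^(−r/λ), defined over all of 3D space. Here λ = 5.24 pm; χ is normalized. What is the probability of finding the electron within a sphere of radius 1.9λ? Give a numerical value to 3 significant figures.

With dV = 4πr²dr, the probability is ∫|χ|² dV over r ≤ 1.9λ.
The full normalization integral is A²·[3·π·λ^5] = 1, fixing A².
Substituting u = r/λ, A², 4π and the length scale all cancel in the ratio: P = ∫_{0}^{1.9} u^4·e^(-2·u) du / ∫_{0}^{∞} u^4·e^(-2·u) du.
An antiderivative of u^4·e^(-2·u) is -(u^4/2 + u^3 + 3·u^2/2 + 3·u/2 + 3/4)·e^(-2·u); evaluating from 0 to 1.9 gives ≈ 0.24912, while the full integral is 3/4.
Taking the ratio yields P = 0.3322.

P ≈ 0.332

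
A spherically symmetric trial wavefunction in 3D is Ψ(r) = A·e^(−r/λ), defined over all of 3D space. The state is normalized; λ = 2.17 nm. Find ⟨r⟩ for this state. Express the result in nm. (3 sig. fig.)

⟨r⟩ = ∫ r |Ψ|² 4πr² dr over the full domain.
Evaluating both integrals, ⟨r⟩ = 3·λ/2.
With λ = 2.17, ⟨r⟩ = 3.255.

⟨r⟩ ≈ 3.26 nm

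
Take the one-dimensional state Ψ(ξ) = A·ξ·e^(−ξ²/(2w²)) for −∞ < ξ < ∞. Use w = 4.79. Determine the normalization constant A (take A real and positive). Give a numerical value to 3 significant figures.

Require ∫ |Ψ|² dξ = 1 over the whole domain.
The integral (without the A² prefactor) comes out to √(π)·w^3/2.
Plugging in w = 4.79 yields A = 0.1013.

A ≈ 0.101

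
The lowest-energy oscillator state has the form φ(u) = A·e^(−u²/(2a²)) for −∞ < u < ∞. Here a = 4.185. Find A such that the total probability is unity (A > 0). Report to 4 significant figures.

A ≈ 0.3672

The normalization condition is ∫|φ|² du = 1 from −∞ to ∞.
With ∫_{−∞}^{∞} u^(2m) e^(−αu²) du = (2m−1)!!·√π / (2^m α^(m+1/2)), ∫|φ|² du = A²·(√(π)·a).
With a = 4.185: A² = 0.13481 and A = 0.36717.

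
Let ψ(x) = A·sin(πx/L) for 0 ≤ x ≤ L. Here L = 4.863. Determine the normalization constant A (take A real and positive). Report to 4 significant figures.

A ≈ 0.6413

We need A² ∫|f|² dx = 1, taking the integral from 0 to L.
With ∫₀^L sin²(nπx/L) dx = L/2, with ψ = A·sin(πx/L), the integral evaluates to A²·[L/2].
Hence A² = 1/[L/2].
Substituting L = 4.863 gives A² = 0.41127, so A = 0.64130.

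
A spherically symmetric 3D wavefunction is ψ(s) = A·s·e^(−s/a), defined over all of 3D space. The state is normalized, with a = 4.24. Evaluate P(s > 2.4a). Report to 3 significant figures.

P ≈ 0.476

Integrate the radial probability density 4πs²|ψ|² over s > 2.4a.
Normalization gives A² = 1/(3·π·a^5).
In terms of u = s/a (A², 4π and the length scale all cancel between numerator and denominator), P = [∫_{2.4}^{∞} u^4·e^(-2·u) du] / [∫_{0}^{∞} u^4·e^(-2·u) du].
With ∫ u^4·e^(-2·u) du = -(u^4/2 + u^3 + 3·u^2/2 + 3·u/2 + 3/4)·e^(-2·u) + C, the region integral is ≈ 0.35719 and the full one is 3/4.
This evaluates to P = 0.4763.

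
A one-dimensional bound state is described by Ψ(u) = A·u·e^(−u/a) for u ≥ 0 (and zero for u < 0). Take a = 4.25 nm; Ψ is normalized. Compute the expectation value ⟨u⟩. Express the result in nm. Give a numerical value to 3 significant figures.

⟨u⟩ ≈ 6.38 nm

The expectation value is the |Ψ|²-weighted average of u: ∫ u|Ψ|² du.
Since the A² factors cancel between numerator and denominator, ⟨u⟩ = 3·a/2.
Putting a = 4.25 gives 6.375.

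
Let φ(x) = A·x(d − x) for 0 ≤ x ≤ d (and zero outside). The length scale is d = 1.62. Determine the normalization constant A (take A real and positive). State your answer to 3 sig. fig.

A ≈ 1.64

The normalization condition is ∫|φ|² dx = 1 from 0 to d.
Expanding the polynomial and integrating term by term, ∫|φ|² dx = A²·(d^5/30).
So A² = (d^5/30)^(−1).
Plugging in d = 1.62 yields A = 1.640.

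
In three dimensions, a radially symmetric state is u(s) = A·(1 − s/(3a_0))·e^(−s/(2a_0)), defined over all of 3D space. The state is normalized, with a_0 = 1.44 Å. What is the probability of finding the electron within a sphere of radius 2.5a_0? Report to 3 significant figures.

P ≈ 0.349

Integrate the radial probability density 4πs²|u|² over s ≤ 2.5a_0.
A² is fixed by ∫₀^∞ 4πs²|u|² ds = 1, i.e. A² = (8·π·a_0^3/3)^(−1).
Substituting t = s/a_0, A², 4π and the length scale all cancel in the ratio: P = ∫_{0}^{2.5} t^2·(1 - t/3)^2·e^(-t) dt / ∫_{0}^{∞} t^2·(1 - t/3)^2·e^(-t) dt.
Using ∫ t^2·(1 - t/3)^2·e^(-t) dt = (-t^4 + 2·t^3 - 3·t^2 - 6·t - 6)·e^(-t)/9, the numerator is 2/3 - 761·e^(-5/2)/144 and the denominator is 2/3.
Taking the ratio yields P = 0.3493.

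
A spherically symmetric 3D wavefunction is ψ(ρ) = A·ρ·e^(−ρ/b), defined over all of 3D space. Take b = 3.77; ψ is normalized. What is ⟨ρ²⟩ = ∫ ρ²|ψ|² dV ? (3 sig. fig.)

⟨ρ^2⟩ ≈ 107

By definition ⟨ρ²⟩ = ∫ ρ^2 |ψ(ρ)|² 4πρ² dρ.
Using ∫₀^∞ ρⁿ e^(−αρ) dρ = n!/αⁿ⁺¹, the ratio of the moment integral to the normalization integral gives ⟨ρ²⟩ = 15·b^2/2.
With b = 3.77, ⟨ρ^2⟩ = 106.6.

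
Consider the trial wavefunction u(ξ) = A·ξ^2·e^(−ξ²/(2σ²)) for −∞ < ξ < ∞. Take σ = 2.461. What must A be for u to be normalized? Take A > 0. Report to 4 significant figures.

A ≈ 0.09129

We need A² ∫|f|² dξ = 1, taking the integral from −∞ to ∞.
Differentiating ∫e^(−αξ²) dξ = √(π/α) under α to get the higher moments, the integral (without the A² prefactor) comes out to 3·√(π)·σ^5/4.
Hence A² = 1/[3·√(π)·σ^5/4].
Plugging in σ = 2.461 yields A = 0.091286.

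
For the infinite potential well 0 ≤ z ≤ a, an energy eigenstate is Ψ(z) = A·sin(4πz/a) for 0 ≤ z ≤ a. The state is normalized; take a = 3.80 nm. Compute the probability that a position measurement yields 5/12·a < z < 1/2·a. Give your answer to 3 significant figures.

|Ψ|² is the probability density, so P = ∫_{5/12·a}^{1/2·a} |Ψ|² dz.
With A² fixed by ∫|Ψ|² = 1, i.e. A² = (a/2)^(−1), substitute and integrate.
Let u = z/a; then A² and the length scale cancel, so P = ∫_{5/12}^{1/2} sin(4·π·u)^2 du ÷ ∫_{0}^{1} sin(4·π·u)^2 du.
With ∫ sin(4·π·u)^2 du = u/2 - sin(4·π·u)·cos(4·π·u)/(8·π) + C, the region integral is -√(3)/(32·π) + 1/24 and the full one is 1/2.
This works out to P = (-√(3)/16 + π/12)/π.

P ≈ 0.0489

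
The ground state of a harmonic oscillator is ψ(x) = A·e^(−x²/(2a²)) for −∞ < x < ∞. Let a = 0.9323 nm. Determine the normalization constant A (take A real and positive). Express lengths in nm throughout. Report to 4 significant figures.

Normalization requires ∫|ψ|² dx = 1, integrated from −∞ to ∞.
The integral (without the A² prefactor) comes out to √(π)·a.
Hence A² = 1/[√(π)·a].
Plugging in a = 0.9323 yields A = 0.77792.

A ≈ 0.7779 nm^(-1/2)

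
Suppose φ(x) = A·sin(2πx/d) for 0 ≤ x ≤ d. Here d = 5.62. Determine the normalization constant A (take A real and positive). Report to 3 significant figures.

A ≈ 0.597

The normalization condition is ∫|φ|² dx = 1 from 0 to d.
Using sin²θ = (1 − cos 2θ)/2, the integral (without the A² prefactor) comes out to d/2.
Plugging in d = 5.62 yields A = 0.5965.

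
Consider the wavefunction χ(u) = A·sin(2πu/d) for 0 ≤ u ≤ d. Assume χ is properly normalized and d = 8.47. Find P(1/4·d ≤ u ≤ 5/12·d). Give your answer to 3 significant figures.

|χ|² is the probability density, so P = ∫_{1/4·d}^{5/12·d} |χ|² du.
With A² fixed by ∫|χ|² = 1, i.e. A² = (d/2)^(−1), substitute and integrate.
In terms of t = u/d (A² and the length scale cancel between numerator and denominator), P = [∫_{1/4}^{5/12} sin(2·π·t)^2 dt] / [∫_{0}^{1} sin(2·π·t)^2 dt].
With ∫ sin(2·π·t)^2 dt = t/2 - sin(4·π·t)/(8·π) + C, the region integral is √(3)/(16·π) + 1/12 and the full one is 1/2.
The result is P = (√(3)/8 + π/6)/π.

P ≈ 0.236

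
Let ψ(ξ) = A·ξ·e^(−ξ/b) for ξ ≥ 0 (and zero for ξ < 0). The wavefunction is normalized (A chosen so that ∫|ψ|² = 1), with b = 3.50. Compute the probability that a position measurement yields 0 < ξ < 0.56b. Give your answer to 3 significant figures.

P ≈ 0.104

The probability is P = ∫ |ψ|² dξ over [0, 0.56b].
With A² fixed by ∫|ψ|² = 1, i.e. A² = (b^3/4)^(−1), substitute and integrate.
In terms of u = ξ/b (A² and the length scale cancel between numerator and denominator), P = [∫_{0}^{0.56} u^2·e^(-2·u) du] / [∫_{0}^{∞} u^2·e^(-2·u) du].
With ∫ u^2·e^(-2·u) du = -(2·u^2 + 2·u + 1)·e^(-2·u)/4 + C, the region integral is 1/4 - 1717·e^(-28/25)/2500 and the full one is 1/4.
The result is P = 0.1036.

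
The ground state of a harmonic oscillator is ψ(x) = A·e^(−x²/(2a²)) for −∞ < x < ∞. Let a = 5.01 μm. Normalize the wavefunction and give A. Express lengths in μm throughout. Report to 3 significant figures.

Normalization requires ∫|ψ|² dx = 1, integrated from −∞ to ∞.
With ∫_{−∞}^{∞} x^(2m) e^(−αx²) dx = (2m−1)!!·√π / (2^m α^(m+1/2)), ∫|ψ|² dx = A²·(√(π)·a).
Hence A² = 1/[√(π)·a].
With a = 5.01: A² = 0.1126 and A = 0.3356.

A ≈ 0.336 μm^(-1/2)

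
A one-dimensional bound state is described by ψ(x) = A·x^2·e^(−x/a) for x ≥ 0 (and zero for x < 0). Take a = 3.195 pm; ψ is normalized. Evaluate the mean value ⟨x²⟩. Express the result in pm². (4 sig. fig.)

⟨x^2⟩ ≈ 76.56 pm^2

By definition ⟨x²⟩ = ∫ x^2 |ψ(x)|² dx.
The ratio of the moment integral to the normalization integral gives ⟨x²⟩ = 15·a^2/2.
Putting a = 3.195 gives 76.560.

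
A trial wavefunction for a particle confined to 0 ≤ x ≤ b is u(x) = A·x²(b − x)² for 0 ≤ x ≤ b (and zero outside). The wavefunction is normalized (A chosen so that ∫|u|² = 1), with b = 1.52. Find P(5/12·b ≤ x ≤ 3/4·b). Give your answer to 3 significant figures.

P ≈ 0.649

P = ∫_{5/12·b}^{3/4·b} |u(x)|² dx.
With A² fixed by ∫|u|² = 1, i.e. A² = (b^9/630)^(−1), substitute and integrate.
In terms of t = x/b (A² and the length scale cancel between numerator and denominator), P = [∫_{5/12}^{3/4} t^4·(1 - t)^4 dt] / [∫_{0}^{1} t^4·(1 - t)^4 dt].
With ∫ t^4·(1 - t)^4 dt = t^5·(70·t^4 - 315·t^3 + 540·t^2 - 420·t + 126)/630 + C, the region integral is ≈ 0.0010298 and the full one is 1/630.
Evaluating gives P = 0.6487.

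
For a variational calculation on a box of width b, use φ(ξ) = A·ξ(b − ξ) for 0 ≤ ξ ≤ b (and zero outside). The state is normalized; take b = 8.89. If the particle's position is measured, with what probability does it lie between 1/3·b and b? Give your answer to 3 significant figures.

The probability is P = ∫ |φ|² dξ over [1/3·b, b].
The normalization integral ∫|φ|²dξ over the whole domain equals b^5/30·A², and A² cancels in the ratio.
Let u = ξ/b; then A² and the length scale cancel, so P = ∫_{1/3}^{1} u^2·(1 - u)^2 du ÷ ∫_{0}^{1} u^2·(1 - u)^2 du.
An antiderivative of u^2·(1 - u)^2 is u^3·(6·u^2 - 15·u + 10)/30; evaluating from 1/3 to 1 gives 32/1215, while the full integral is 1/30.
Taking the ratio, P = 64/81.

P ≈ 0.790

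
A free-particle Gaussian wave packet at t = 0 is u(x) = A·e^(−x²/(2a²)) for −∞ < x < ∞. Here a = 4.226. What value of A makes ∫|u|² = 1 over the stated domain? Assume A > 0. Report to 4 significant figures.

A ≈ 0.3654

Require ∫ |u|² dx = 1 over the whole domain.
With u = A·e^(−x²/(2a²)), the integral evaluates to A²·[√(π)·a].
Setting this equal to 1 gives A² = 1/(√(π)·a).
Substituting a = 4.226 gives A² = 0.13350, so A = 0.36538.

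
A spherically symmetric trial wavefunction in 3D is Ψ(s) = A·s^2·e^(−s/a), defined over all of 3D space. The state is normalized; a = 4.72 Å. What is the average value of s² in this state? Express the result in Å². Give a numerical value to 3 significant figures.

⟨s^2⟩ ≈ 312 Å^2

By definition ⟨s²⟩ = ∫ s^2 |Ψ(s)|² 4πs² ds.
With ∫₀^∞ s^8 e^(−αs) ds = 8!/α^9, since the A² factors cancel between numerator and denominator, ⟨s²⟩ = 14·a^2.
With a = 4.72, ⟨s^2⟩ = 311.9.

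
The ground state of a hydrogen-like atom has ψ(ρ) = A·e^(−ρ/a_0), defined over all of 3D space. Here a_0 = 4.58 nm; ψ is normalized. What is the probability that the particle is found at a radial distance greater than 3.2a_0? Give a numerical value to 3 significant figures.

With dV = 4πρ²dρ, the probability is ∫|ψ|² dV over ρ > 3.2a_0.
A² is fixed by ∫₀^∞ 4πρ²|ψ|² dρ = 1, i.e. A² = (π·a_0^3)^(−1).
Substituting u = ρ/a_0, A², 4π and the length scale all cancel in the ratio: P = ∫_{3.2}^{∞} u^2·e^(-2·u) du / ∫_{0}^{∞} u^2·e^(-2·u) du.
An antiderivative of u^2·e^(-2·u) is -(2·u^2 + 2·u + 1)·e^(-2·u)/4; evaluating from 3.2 to ∞ gives 697·e^(-32/5)/100, while the full integral is 1/4.
The region integral divided by the full integral gives P = 0.04632.

P ≈ 0.0463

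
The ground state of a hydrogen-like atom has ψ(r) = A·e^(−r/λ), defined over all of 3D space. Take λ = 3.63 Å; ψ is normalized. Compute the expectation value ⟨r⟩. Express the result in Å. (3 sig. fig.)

⟨r⟩ ≈ 5.45 Å

⟨r⟩ = ∫ r |ψ|² 4πr² dr over the full domain.
The ratio of the moment integral to the normalization integral gives ⟨r⟩ = 3·λ/2.
Putting λ = 3.63 gives 5.445.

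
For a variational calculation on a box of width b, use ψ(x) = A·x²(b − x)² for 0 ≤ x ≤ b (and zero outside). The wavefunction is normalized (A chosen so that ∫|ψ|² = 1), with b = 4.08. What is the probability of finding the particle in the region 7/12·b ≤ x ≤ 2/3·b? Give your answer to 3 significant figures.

The probability is P = ∫ |ψ|² dx over [7/12·b, 2/3·b].
With A² fixed by ∫|ψ|² = 1, i.e. A² = (b^9/630)^(−1), substitute and integrate.
In terms of u = x/b (A² and the length scale cancel between numerator and denominator), P = [∫_{7/12}^{2/3} u^4·(1 - u)^4 du] / [∫_{0}^{1} u^4·(1 - u)^4 du].
Using ∫ u^4·(1 - u)^4 du = u^5·(70·u^4 - 315·u^3 + 540·u^2 - 420·u + 126)/630, the numerator is ≈ 0.00024997 and the denominator is 1/630.
This works out to P = 0.1575.

P ≈ 0.157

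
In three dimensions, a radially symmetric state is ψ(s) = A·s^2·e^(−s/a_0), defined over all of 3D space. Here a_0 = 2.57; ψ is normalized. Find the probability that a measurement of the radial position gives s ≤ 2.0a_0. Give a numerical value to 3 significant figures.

P = ∫ |ψ|² 4πs² ds over s ≤ 2.0a_0.
Normalization gives A² = 1/(45·π·a_0^7/2).
In terms of u = s/a_0 (A², 4π and the length scale all cancel between numerator and denominator), P = [∫_{0}^{2.0} u^6·e^(-2·u) du] / [∫_{0}^{∞} u^6·e^(-2·u) du].
With ∫ u^6·e^(-2·u) du = -(4·u^6 + 12·u^5 + 30·u^4 + 60·u^3 + 90·u^2 + 90·u + 45)·e^(-2·u)/8 + C, the region integral is 45/8 - 2185·e^(-4)/8 and the full one is 45/8.
Taking the ratio yields P = 0.1107.

P ≈ 0.111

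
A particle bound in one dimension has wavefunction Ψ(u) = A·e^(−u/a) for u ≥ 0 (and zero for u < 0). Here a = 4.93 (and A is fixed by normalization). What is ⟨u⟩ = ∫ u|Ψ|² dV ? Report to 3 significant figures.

The expectation value is the |Ψ|²-weighted average of u: ∫ u|Ψ|² du.
Recall ∫₀^∞ u^m e^(−u/β) du = m!·β^(m+1), the ratio of the moment integral to the normalization integral gives ⟨u⟩ = a/2.
Putting a = 4.93 gives 2.465.

⟨u⟩ ≈ 2.47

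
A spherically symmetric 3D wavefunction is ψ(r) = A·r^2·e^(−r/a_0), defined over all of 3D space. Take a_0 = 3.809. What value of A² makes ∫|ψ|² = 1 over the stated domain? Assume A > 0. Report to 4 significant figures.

A^2 ≈ 0.000001216

Normalization requires ∫|ψ|² 4πr² dr = 1, integrated from 0 to ∞.
(Spherical symmetry: dV = 4πr² dr.)
The integral (without the A² prefactor) comes out to 45·π·a_0^7/2.
Setting this equal to 1 gives A² = 1/(45·π·a_0^7/2).
Plugging in a_0 = 3.809 yields A = 0.0011028.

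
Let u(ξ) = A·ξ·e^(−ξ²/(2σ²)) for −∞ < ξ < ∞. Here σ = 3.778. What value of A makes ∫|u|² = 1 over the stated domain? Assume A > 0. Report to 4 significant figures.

Require ∫ |u|² dξ = 1 over the whole domain.
∫|u|² dξ = A²·(√(π)·σ^3/2).
So A² = (√(π)·σ^3/2)^(−1).
Plugging in σ = 3.778 yields A = 0.14466.

A ≈ 0.1447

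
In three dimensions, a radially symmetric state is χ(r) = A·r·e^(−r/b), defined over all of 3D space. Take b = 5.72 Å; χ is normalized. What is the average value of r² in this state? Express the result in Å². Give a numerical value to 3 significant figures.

⟨r²⟩ = ∫ r^2 |χ|² 4πr² dr over the full domain.
With ∫₀^∞ r^6 e^(−αr) dr = 6!/α^7, since the A² factors cancel between numerator and denominator, ⟨r²⟩ = 15·b^2/2.
With b = 5.72, ⟨r^2⟩ = 245.4.

⟨r^2⟩ ≈ 245 Å^2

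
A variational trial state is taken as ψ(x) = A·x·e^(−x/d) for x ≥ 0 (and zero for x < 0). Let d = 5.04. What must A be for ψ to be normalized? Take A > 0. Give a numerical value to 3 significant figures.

A ≈ 0.177

Normalization requires ∫|ψ|² dx = 1, integrated from 0 to ∞.
Using ∫₀^∞ xⁿ e^(−αx) dx = n!/αⁿ⁺¹, ∫|ψ|² dx = A²·(d^3/4).
So A² = (d^3/4)^(−1).
With d = 5.04: A² = 0.03124 and A = 0.1768.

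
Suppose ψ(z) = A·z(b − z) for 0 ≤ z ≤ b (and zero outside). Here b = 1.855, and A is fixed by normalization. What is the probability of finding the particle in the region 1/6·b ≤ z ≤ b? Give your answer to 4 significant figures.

P = ∫_{1/6·b}^{b} |ψ(z)|² dz.
The normalization integral ∫|ψ|²dz over the whole domain equals b^5/30·A², and A² cancels in the ratio.
Substituting u = z/b, A² and the length scale cancel in the ratio: P = ∫_{1/6}^{1} u^2·(1 - u)^2 du / ∫_{0}^{1} u^2·(1 - u)^2 du.
An antiderivative of u^2·(1 - u)^2 is u^3·(6·u^2 - 15·u + 10)/30; evaluating from 1/6 to 1 gives 125/3888, while the full integral is 1/30.
Taking the ratio, P = 625/648.

P ≈ 0.9645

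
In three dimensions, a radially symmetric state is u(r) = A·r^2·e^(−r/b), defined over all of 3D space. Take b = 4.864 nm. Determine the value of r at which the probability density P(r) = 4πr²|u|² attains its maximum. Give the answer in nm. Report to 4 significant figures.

Set d/dr [P(r) = 4πr²|u|²] = 0 and solve for r > 0.
Solving yields r = 3·b.
With b = 4.864, the most probable radial distance is 14.592 nm.

r ≈ 14.59 nm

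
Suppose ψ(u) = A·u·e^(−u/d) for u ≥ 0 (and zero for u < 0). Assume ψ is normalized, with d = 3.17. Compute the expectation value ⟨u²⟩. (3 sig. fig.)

By definition ⟨u²⟩ = ∫ u^2 |ψ(u)|² du.
With ∫₀^∞ u^4 e^(−αu) du = 4!/α^5, since the A² factors cancel between numerator and denominator, ⟨u²⟩ = 3·d^2.
With d = 3.17, ⟨u^2⟩ = 30.15.

⟨u^2⟩ ≈ 30.1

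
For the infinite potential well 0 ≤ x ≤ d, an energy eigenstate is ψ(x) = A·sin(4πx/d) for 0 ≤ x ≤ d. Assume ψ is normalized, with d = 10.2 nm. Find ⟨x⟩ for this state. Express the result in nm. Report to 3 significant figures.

⟨x⟩ ≈ 5.10 nm

The expectation value is the |ψ|²-weighted average of x: ∫ x|ψ|² dx.
The ratio of the moment integral to the normalization integral gives ⟨x⟩ = d/2.
Putting d = 10.2 gives 5.100.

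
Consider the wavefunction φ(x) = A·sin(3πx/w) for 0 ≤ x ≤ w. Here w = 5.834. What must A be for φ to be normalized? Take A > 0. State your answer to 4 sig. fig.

Require ∫ |φ|² dx = 1 over the whole domain.
∫|φ|² dx = A²·(w/2).
Setting this equal to 1 gives A² = 1/(w/2).
Substituting w = 5.834 gives A² = 0.34282, so A = 0.58551.

A ≈ 0.5855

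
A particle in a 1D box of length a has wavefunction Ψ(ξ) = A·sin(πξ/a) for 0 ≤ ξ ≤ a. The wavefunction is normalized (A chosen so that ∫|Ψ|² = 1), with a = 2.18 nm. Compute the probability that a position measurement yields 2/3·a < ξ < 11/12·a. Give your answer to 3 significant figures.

The probability is P = ∫ |Ψ|² dξ over [2/3·a, 11/12·a].
Since A² = 1/(a/2), this is the region integral divided by the full normalization integral.
In terms of u = ξ/a (A² and the length scale cancel between numerator and denominator), P = [∫_{2/3}^{11/12} sin(π·u)^2 du] / [∫_{0}^{1} sin(π·u)^2 du].
Using ∫ sin(π·u)^2 du = u/2 - sin(2·π·u)/(4·π), the numerator is -√(3)/(8·π) + 1/(8·π) + 1/8 and the denominator is 1/2.
The result is P = (-√(3) + 1 + π)/(4·π).

P ≈ 0.192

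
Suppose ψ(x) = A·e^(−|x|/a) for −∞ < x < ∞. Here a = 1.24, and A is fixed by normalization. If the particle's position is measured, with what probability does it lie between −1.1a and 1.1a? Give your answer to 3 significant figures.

P ≈ 0.889

The probability is P = ∫ |ψ|² dx over [−1.1a, 1.1a].
The normalization integral ∫|ψ|²dx over the whole domain equals a·A², and A² cancels in the ratio.
Both integrals are even about x = 0, so only the x ≥ 0 halves are needed (the factors of 2 cancel). Substituting u = x/a, A² and the length scale cancel in the ratio: P = ∫_{0}^{1.1} e^(-2·u) du / ∫_{0}^{∞} e^(-2·u) du.
An antiderivative of e^(-2·u) is -e^(-2·u)/2; evaluating from 0 to 1.1 gives 1/2 - e^(-11/5)/2, while the full integral is 1/2.
Evaluating gives P = 0.8892.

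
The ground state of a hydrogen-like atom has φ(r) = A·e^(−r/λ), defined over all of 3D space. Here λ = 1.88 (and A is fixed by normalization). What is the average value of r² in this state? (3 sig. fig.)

By definition ⟨r²⟩ = ∫ r^2 |φ(r)|² 4πr² dr.
The ratio of the moment integral to the normalization integral gives ⟨r²⟩ = 3·λ^2.
Putting λ = 1.88 gives 10.60.

⟨r^2⟩ ≈ 10.6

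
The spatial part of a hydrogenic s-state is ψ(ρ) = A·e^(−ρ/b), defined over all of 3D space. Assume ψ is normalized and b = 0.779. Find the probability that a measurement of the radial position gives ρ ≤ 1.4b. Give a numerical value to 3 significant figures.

P = ∫ |ψ|² 4πρ² dρ over ρ ≤ 1.4b.
The full normalization integral is A²·[π·b^3] = 1, fixing A².
In terms of u = ρ/b (A², 4π and the length scale all cancel between numerator and denominator), P = [∫_{0}^{1.4} u^2·e^(-2·u) du] / [∫_{0}^{∞} u^2·e^(-2·u) du].
An antiderivative of u^2·e^(-2·u) is -(2·u^2 + 2·u + 1)·e^(-2·u)/4; evaluating from 0 to 1.4 gives 1/4 - 193·e^(-14/5)/100, while the full integral is 1/4.
Taking the ratio yields P = 0.5305.

P ≈ 0.531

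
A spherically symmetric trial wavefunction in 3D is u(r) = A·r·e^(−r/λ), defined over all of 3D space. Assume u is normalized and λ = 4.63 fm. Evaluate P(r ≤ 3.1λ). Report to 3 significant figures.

Integrate the radial probability density 4πr²|u|² over r ≤ 3.1λ.
Normalization gives A² = 1/(3·π·λ^5).
Let t = r/λ; then A², 4π and the length scale all cancel, so P = ∫_{0}^{3.1} t^4·e^(-2·t) dt ÷ ∫_{0}^{∞} t^4·e^(-2·t) dt.
Using ∫ t^4·e^(-2·t) dt = -(t^4/2 + t^3 + 3·t^2/2 + 3·t/2 + 3/4)·e^(-2·t), the numerator is ≈ 0.55562 and the denominator is 3/4.
The region integral divided by the full integral gives P = 0.7408.

P ≈ 0.741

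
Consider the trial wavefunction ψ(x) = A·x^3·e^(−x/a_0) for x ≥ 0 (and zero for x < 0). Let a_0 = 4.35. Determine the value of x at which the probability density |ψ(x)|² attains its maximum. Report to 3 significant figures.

x ≈ 13.1

Set d/dx [|ψ(x)|²] = 0 and solve for x > 0.
This gives x = 3·a_0.
With a_0 = 4.35, the most probable position is 13.05.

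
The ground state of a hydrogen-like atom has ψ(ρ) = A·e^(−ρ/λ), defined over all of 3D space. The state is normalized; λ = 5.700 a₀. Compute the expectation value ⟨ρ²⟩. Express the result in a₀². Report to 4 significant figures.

⟨ρ²⟩ = ∫ ρ^2 |ψ|² 4πρ² dρ over the full domain.
Recall ∫₀^∞ ρ^m e^(−ρ/β) dρ = m!·β^(m+1), the ratio of the moment integral to the normalization integral gives ⟨ρ²⟩ = 3·λ^2.
With λ = 5.700, ⟨ρ^2⟩ = 97.470.

⟨ρ^2⟩ ≈ 97.47 a₀^2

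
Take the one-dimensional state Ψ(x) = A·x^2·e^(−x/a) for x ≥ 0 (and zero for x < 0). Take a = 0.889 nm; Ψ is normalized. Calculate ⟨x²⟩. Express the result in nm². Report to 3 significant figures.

⟨x^2⟩ ≈ 5.93 nm^2

⟨x²⟩ = ∫ x^2 |Ψ|² dx over the full domain.
Recall ∫₀^∞ x^m e^(−x/β) dx = m!·β^(m+1), evaluating both integrals, ⟨x²⟩ = 15·a^2/2.
Putting a = 0.889 gives 5.927.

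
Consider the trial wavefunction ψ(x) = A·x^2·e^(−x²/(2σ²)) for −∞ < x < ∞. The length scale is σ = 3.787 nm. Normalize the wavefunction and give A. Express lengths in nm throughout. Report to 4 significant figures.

A ≈ 0.03108 nm^(-5/2)

Normalization requires ∫|ψ|² dx = 1, integrated from −∞ to ∞.
Using the Gaussian integral ∫_{−∞}^{∞} e^(−αx²) dx = √(π/α), with ψ = A·x^2·e^(−x²/(2σ²)), the integral evaluates to A²·[3·√(π)·σ^5/4].
So A² = (3·√(π)·σ^5/4)^(−1).
With σ = 3.787: A² = 0.00096580 and A = 0.031077.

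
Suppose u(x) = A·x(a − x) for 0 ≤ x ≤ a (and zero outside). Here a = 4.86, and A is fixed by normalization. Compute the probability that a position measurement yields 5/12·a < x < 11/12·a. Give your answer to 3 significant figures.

|u|² is the probability density, so P = ∫_{5/12·a}^{11/12·a} |u|² dx.
The normalization integral ∫|u|²dx over the whole domain equals a^5/30·A², and A² cancels in the ratio.
Let t = x/a; then A² and the length scale cancel, so P = ∫_{5/12}^{11/12} t^2·(1 - t)^2 dt ÷ ∫_{0}^{1} t^2·(1 - t)^2 dt.
With ∫ t^2·(1 - t)^2 dt = t^3·(6·t^2 - 15·t + 10)/30 + C, the region integral is ≈ 0.021610 and the full one is 1/30.
This works out to P = 4481/6912.

P ≈ 0.648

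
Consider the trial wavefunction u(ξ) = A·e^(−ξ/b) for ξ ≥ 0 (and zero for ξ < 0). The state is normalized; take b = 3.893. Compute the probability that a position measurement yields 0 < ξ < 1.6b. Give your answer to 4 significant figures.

The probability is P = ∫ |u|² dξ over [0, 1.6b].
The normalization integral ∫|u|²dξ over the whole domain equals b/2·A², and A² cancels in the ratio.
Substituting t = ξ/b, A² and the length scale cancel in the ratio: P = ∫_{0}^{1.6} e^(-2·t) dt / ∫_{0}^{∞} e^(-2·t) dt.
Using ∫ e^(-2·t) dt = -e^(-2·t)/2, the numerator is 1/2 - e^(-16/5)/2 and the denominator is 1/2.
Taking the ratio, P = 0.95924.

P ≈ 0.9592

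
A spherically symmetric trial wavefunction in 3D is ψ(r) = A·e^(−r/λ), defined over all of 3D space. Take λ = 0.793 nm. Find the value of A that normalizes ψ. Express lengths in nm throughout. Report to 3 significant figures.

Normalization requires ∫|ψ|² 4πr² dr = 1, integrated from 0 to ∞.
(Spherical symmetry: dV = 4πr² dr.)
With ψ = A·e^(−r/λ), the integral evaluates to A²·[π·λ^3].
So A² = (π·λ^3)^(−1).
Substituting λ = 0.793 gives A² = 0.6383, so A = 0.7989.

A ≈ 0.799 nm^(-3/2)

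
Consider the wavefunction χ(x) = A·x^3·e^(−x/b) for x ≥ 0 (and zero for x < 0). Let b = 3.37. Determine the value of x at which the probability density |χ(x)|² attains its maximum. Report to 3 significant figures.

The maximum of |χ(x)|² occurs where its derivative vanishes.
Solving yields x = 3·b.
With b = 3.37, the most probable position is 10.11.

x ≈ 10.1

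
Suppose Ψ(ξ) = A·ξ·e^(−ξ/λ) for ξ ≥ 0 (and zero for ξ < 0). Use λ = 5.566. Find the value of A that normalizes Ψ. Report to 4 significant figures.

A ≈ 0.1523

Normalization requires ∫|Ψ|² dξ = 1, integrated from 0 to ∞.
Recall ∫₀^∞ ξ^m e^(−ξ/β) dξ = m!·β^(m+1), the integral (without the A² prefactor) comes out to λ^3/4.
Hence A² = 1/[λ^3/4].
With λ = 5.566: A² = 0.023197 and A = 0.15231.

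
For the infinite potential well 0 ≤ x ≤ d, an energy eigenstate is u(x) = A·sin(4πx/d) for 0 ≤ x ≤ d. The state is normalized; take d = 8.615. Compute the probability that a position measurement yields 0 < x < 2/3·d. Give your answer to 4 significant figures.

P = ∫_{0}^{2/3·d} |u(x)|² dx.
With A² fixed by ∫|u|² = 1, i.e. A² = (d/2)^(−1), substitute and integrate.
Let t = x/d; then A² and the length scale cancel, so P = ∫_{0}^{2/3} sin(4·π·t)^2 dt ÷ ∫_{0}^{1} sin(4·π·t)^2 dt.
Using ∫ sin(4·π·t)^2 dt = t/2 - sin(4·π·t)·cos(4·π·t)/(8·π), the numerator is √(3)/(32·π) + 1/3 and the denominator is 1/2.
This works out to P = √(3)/(16·π) + 2/3.

P ≈ 0.7011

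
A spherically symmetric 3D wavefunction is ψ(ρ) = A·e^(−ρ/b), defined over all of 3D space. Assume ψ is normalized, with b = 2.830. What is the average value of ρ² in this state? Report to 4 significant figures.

⟨ρ²⟩ = ∫ ρ^2 |ψ|² 4πρ² dρ over the full domain.
Since the A² factors cancel between numerator and denominator, ⟨ρ²⟩ = 3·b^2.
With b = 2.830, ⟨ρ^2⟩ = 24.027.

⟨ρ^2⟩ ≈ 24.03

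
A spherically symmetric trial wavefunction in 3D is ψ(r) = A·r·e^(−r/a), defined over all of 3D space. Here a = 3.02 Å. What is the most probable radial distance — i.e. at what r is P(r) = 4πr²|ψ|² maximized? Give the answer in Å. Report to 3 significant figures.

r ≈ 6.04 Å

The maximum of P(r) = 4πr²|ψ|² occurs where its derivative vanishes.
This gives r = 2·a.
With a = 3.02, the most probable radial distance is 6.040 Å.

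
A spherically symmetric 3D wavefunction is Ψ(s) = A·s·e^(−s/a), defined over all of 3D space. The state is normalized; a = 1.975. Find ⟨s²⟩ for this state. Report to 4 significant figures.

⟨s^2⟩ ≈ 29.25

The expectation value is the |Ψ|²-weighted average of s^2: ∫ s^2|Ψ|² 4πs² ds.
The ratio of the moment integral to the normalization integral gives ⟨s²⟩ = 15·a^2/2.
Putting a = 1.975 gives 29.255.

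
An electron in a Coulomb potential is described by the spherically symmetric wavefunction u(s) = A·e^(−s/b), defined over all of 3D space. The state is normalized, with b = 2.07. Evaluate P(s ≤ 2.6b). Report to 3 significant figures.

Integrate the radial probability density 4πs²|u|² over s ≤ 2.6b.
A² is fixed by ∫₀^∞ 4πs²|u|² ds = 1, i.e. A² = (π·b^3)^(−1).
In terms of t = s/b (A², 4π and the length scale all cancel between numerator and denominator), P = [∫_{0}^{2.6} t^2·e^(-2·t) dt] / [∫_{0}^{∞} t^2·e^(-2·t) dt].
With ∫ t^2·e^(-2·t) dt = -(2·t^2 + 2·t + 1)·e^(-2·t)/4 + C, the region integral is 1/4 - 493·e^(-26/5)/100 and the full one is 1/4.
This evaluates to P = 0.8912.

P ≈ 0.891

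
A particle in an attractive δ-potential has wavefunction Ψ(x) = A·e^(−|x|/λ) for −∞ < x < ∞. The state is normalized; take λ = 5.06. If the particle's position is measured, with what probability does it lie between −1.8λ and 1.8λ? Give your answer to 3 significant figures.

P ≈ 0.973

The probability is P = ∫ |Ψ|² dx over [−1.8λ, 1.8λ].
With A² fixed by ∫|Ψ|² = 1, i.e. A² = (λ)^(−1), substitute and integrate.
Both integrals are even about x = 0, so only the x ≥ 0 halves are needed (the factors of 2 cancel). Substituting u = x/λ, A² and the length scale cancel in the ratio: P = ∫_{0}^{1.8} e^(-2·u) du / ∫_{0}^{∞} e^(-2·u) du.
Using ∫ e^(-2·u) du = -e^(-2·u)/2, the numerator is 1/2 - e^(-18/5)/2 and the denominator is 1/2.
The result is P = 0.9727.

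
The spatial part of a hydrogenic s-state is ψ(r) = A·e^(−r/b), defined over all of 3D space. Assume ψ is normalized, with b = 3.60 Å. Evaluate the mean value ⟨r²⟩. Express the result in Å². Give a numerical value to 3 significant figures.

⟨r^2⟩ ≈ 38.9 Å^2

By definition ⟨r²⟩ = ∫ r^2 |ψ(r)|² 4πr² dr.
Using ∫₀^∞ rⁿ e^(−αr) dr = n!/αⁿ⁺¹, the ratio of the moment integral to the normalization integral gives ⟨r²⟩ = 3·b^2.
Putting b = 3.60 gives 38.88.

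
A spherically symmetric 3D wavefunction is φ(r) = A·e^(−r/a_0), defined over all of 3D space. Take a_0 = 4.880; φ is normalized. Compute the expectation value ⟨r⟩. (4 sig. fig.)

The expectation value is the |φ|²-weighted average of r: ∫ r|φ|² 4πr² dr.
Using ∫₀^∞ rⁿ e^(−αr) dr = n!/αⁿ⁺¹, since the A² factors cancel between numerator and denominator, ⟨r⟩ = 3·a_0/2.
With a_0 = 4.880, ⟨r⟩ = 7.3200.

⟨r⟩ ≈ 7.320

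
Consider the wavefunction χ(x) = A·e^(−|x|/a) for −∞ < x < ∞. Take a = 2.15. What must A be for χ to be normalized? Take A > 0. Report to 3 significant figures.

A ≈ 0.682

The normalization condition is ∫|χ|² dx = 1 from −∞ to ∞.
Carrying out the integral gives A² · a.
With a = 2.15: A² = 0.4651 and A = 0.6820.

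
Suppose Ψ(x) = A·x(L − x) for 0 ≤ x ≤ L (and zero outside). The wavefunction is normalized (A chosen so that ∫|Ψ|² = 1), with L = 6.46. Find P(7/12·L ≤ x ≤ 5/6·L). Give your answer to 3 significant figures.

P ≈ 0.311

The probability is P = ∫ |Ψ|² dx over [7/12·L, 5/6·L].
With A² fixed by ∫|Ψ|² = 1, i.e. A² = (L^5/30)^(−1), substitute and integrate.
In terms of u = x/L (A² and the length scale cancel between numerator and denominator), P = [∫_{7/12}^{5/6} u^2·(1 - u)^2 du] / [∫_{0}^{1} u^2·(1 - u)^2 du].
With ∫ u^2·(1 - u)^2 du = u^3·(6·u^2 - 15·u + 10)/30 + C, the region integral is ≈ 0.010371 and the full one is 1/30.
The result is P = 0.3111.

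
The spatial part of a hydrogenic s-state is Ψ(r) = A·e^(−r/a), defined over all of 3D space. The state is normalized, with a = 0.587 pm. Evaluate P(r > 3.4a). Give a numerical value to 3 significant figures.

P ≈ 0.0344

With dV = 4πr²dr, the probability is ∫|Ψ|² dV over r > 3.4a.
The full normalization integral is A²·[π·a^3] = 1, fixing A².
Let u = r/a; then A², 4π and the length scale all cancel, so P = ∫_{3.4}^{∞} u^2·e^(-2·u) du ÷ ∫_{0}^{∞} u^2·e^(-2·u) du.
Using ∫ u^2·e^(-2·u) du = -(2·u^2 + 2·u + 1)·e^(-2·u)/4, the numerator is 773·e^(-34/5)/100 and the denominator is 1/4.
The region integral divided by the full integral gives P = 0.03444.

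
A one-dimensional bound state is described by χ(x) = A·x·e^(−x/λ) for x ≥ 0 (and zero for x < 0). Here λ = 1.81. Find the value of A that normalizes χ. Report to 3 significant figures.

Normalization requires ∫|χ|² dx = 1, integrated from 0 to ∞.
Using ∫₀^∞ xⁿ e^(−αx) dx = n!/αⁿ⁺¹, the integral (without the A² prefactor) comes out to λ^3/4.
So A² = (λ^3/4)^(−1).
With λ = 1.81: A² = 0.6746 and A = 0.8213.

A ≈ 0.821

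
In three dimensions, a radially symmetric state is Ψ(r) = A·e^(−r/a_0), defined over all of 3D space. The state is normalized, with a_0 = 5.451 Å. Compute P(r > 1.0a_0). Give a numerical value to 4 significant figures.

P ≈ 0.6767

With dV = 4πr²dr, the probability is ∫|Ψ|² dV over r > 1.0a_0.
The full normalization integral is A²·[π·a_0^3] = 1, fixing A².
Let u = r/a_0; then A², 4π and the length scale all cancel, so P = ∫_{1.0}^{∞} u^2·e^(-2·u) du ÷ ∫_{0}^{∞} u^2·e^(-2·u) du.
An antiderivative of u^2·e^(-2·u) is -(2·u^2 + 2·u + 1)·e^(-2·u)/4; evaluating from 1.0 to ∞ gives 5·e^(-2)/4, while the full integral is 1/4.
Taking the ratio yields P = 0.67668.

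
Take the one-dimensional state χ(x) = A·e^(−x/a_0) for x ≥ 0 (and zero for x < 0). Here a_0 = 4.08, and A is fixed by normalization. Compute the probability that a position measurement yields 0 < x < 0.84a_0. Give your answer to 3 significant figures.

The probability is P = ∫ |χ|² dx over [0, 0.84a_0].
Since A² = 1/(a_0/2), this is the region integral divided by the full normalization integral.
Substituting u = x/a_0, A² and the length scale cancel in the ratio: P = ∫_{0}^{0.84} e^(-2·u) du / ∫_{0}^{∞} e^(-2·u) du.
With ∫ e^(-2·u) du = -e^(-2·u)/2 + C, the region integral is 1/2 - e^(-42/25)/2 and the full one is 1/2.
This works out to P = 0.8136.

P ≈ 0.814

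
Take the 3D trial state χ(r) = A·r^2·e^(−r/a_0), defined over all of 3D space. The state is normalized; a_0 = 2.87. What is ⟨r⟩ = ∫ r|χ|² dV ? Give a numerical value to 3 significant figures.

⟨r⟩ ≈ 10.0

The expectation value is the |χ|²-weighted average of r: ∫ r|χ|² 4πr² dr.
Evaluating both integrals, ⟨r⟩ = 7·a_0/2.
Putting a_0 = 2.87 gives 10.05.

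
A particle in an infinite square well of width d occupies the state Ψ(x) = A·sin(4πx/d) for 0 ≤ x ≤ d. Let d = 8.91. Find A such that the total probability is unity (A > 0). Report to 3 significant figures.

A ≈ 0.474

The normalization condition is ∫|Ψ|² dx = 1 from 0 to d.
With Ψ = A·sin(4πx/d), the integral evaluates to A²·[d/2].
Plugging in d = 8.91 yields A = 0.4738.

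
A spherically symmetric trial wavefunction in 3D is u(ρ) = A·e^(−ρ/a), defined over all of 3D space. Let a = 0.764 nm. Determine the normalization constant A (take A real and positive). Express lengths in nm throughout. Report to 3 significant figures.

A ≈ 0.845 nm^(-3/2)

Normalization requires ∫|u|² 4πρ² dρ = 1, integrated from 0 to ∞.
Using ∫₀^∞ ρⁿ e^(−αρ) dρ = n!/αⁿ⁺¹, with u = A·e^(−ρ/a), the integral evaluates to A²·[π·a^3].
Setting this equal to 1 gives A² = 1/(π·a^3).
With a = 0.764: A² = 0.7138 and A = 0.8449.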